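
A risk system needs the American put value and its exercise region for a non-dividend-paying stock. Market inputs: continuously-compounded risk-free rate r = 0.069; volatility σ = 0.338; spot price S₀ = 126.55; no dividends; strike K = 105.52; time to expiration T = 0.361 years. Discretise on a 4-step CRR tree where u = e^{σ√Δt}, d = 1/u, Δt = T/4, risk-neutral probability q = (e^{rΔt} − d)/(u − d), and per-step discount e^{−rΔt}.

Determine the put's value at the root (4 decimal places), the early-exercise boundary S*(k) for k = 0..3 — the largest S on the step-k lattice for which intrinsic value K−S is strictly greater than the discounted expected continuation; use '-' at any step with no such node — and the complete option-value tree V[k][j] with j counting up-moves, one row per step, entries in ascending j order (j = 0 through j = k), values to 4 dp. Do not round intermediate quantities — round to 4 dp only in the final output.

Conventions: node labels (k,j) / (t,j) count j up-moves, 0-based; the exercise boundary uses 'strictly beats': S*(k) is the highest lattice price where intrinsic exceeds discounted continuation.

price = 1.8483
boundary = - - - 93.3182
tree:
1.8483
3.4895 0.2647
6.5484 0.5385 0.0000
12.2018 1.0955 0.0000 0.0000
21.2122 2.2284 0.0000 0.0000 0.0000

Δt=0.09025, u=1.10688, d=0.90344, q=0.50534, disc=e^(-rΔt)=0.99379
k=4 terminal: V=max(K-S,0) → 21.2122 2.2284 0.0000 0.0000 0.0000
k=3: j=0 S=93.3182 intr=12.2018 cont=11.5467 V=12.2018[EX]; j=1 S=114.3309 intr=0.0000 cont=1.0955 V=1.0955[hold]; j=2 S=140.0750 intr=0.0000 cont=0.0000 V=0.0000[hold]; j=3 S=171.6160 intr=0.0000 cont=0.0000 V=0.0000[hold]  S*(3)=93.3182
k=2: j=0 S=103.2916 intr=2.2284 cont=6.5484 V=6.5484[hold]; j=1 S=126.5500 intr=0.0000 cont=0.5385 V=0.5385[hold]; j=2 S=155.0456 intr=0.0000 cont=0.0000 V=0.0000[hold]  S*(2)=-
k=1: j=0 S=114.3309 intr=0.0000 cont=3.4895 V=3.4895[hold]; j=1 S=140.0750 intr=0.0000 cont=0.2647 V=0.2647[hold]  S*(1)=-
k=0: j=0 S=126.5500 intr=0.0000 cont=1.8483 V=1.8483[hold]  S*(0)=-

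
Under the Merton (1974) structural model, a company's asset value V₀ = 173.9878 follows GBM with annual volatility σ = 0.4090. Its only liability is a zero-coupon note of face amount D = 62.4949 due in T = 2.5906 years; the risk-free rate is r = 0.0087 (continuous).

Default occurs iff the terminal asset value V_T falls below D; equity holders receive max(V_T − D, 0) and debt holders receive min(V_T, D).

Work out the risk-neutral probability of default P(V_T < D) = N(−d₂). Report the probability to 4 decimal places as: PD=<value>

Apply the equity-as-call identities (strike 62.4949, horizon 2.5906 years):
d₁ = [ln(V₀/D) + (r + σ²/2)T] / (σ√T)
   = [ln(173.9878/62.4949) + (0.0087 + 0.5·0.4090²)·2.5906] / (0.4090·√2.5906)
   = [1.023900 + 0.239217] / 0.658299 = 1.918758
d₂ = d₁ − σ√T = 1.918758 − 0.658299 = 1.260459
risk-neutral PD = N(−d₂) = N(-1.260459) = 0.103752

PD=0.1038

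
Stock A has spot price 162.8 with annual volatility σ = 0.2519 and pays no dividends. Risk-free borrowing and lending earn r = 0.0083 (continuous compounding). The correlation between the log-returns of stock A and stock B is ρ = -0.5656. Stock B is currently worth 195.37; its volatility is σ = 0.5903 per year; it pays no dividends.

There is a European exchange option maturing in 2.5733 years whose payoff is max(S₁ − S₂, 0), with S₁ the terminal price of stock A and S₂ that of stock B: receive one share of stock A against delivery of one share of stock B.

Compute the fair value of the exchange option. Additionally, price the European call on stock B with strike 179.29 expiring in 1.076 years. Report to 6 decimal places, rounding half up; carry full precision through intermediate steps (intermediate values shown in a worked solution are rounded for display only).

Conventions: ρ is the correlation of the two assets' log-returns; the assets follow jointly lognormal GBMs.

σ_eff = √(σ₁² + σ₂² − 2ρσ₁σ₂) = √(0.2519² + 0.5903² − 2·-0.5656·0.2519·0.5903) = 0.761652
d₁ = (ln(S₁/S₂) + (q₂ − q₁ + σ_eff²/2)T) / (σ_eff√T) = (ln(162.8/195.37) + (0.0 − 0.0 + 0.290057)·2.5733) / 1.221804 = 0.461637
d₂ = d₁ − σ_eff√T = 0.461637 − 1.221804 = -0.760167
N(d₁) = 0.677829,  N(d₂) = 0.223577
V = S₁·e^{−q₁T}·N(d₁) − S₂·e^{−q₂T}·N(d₂) = 110.350588 − 43.680301 = 66.670286
[vanilla: stock B call K=179.29]
σ√T = 0.5903·√1.076 = 0.612321
d₁ = (ln(S/K) + (r+σ²/2)T) / (σ√T) = (ln(195.37/179.29) + (0.0083+0.5903²/2)·1.076) / 0.612321 = (0.085891 + 0.196399) / 0.612321 = 0.461016
d₂ = d₁ − σ√T = 0.461016 − 0.612321 = -0.151305
e^{−rT} = 0.991109
N(d₁) = 0.677606,  N(d₂) = 0.439868
price = S·N(d₁) − K·e^{−rT}·N(d₂) = 132.383977 − 78.162704 = 54.221273

exchange price = 66.670286
price(stock B call K=179.29) = 54.221273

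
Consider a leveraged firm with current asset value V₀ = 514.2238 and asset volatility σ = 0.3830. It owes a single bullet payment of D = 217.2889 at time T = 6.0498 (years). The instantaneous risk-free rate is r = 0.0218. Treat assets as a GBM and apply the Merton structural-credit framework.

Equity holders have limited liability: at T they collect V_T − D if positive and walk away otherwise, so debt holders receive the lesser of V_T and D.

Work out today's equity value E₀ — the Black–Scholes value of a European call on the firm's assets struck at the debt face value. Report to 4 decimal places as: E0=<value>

E0=344.3789

Apply the equity-as-call identities (strike 217.2889, horizon 6.0498 years):
d₁ = [ln(V₀/D) + (r + σ²/2)T] / (σ√T)
   = [ln(514.2238/217.2889) + (0.0218 + 0.5·0.3830²)·6.0498] / (0.3830·√6.0498)
   = [0.861431 + 0.575605] / 0.942040 = 1.525451
d₂ = d₁ − σ√T = 1.525451 − 0.942040 = 0.583411
N(d₁) = 0.936427,  N(d₂) = 0.720192,  e^(−rT) = 0.876441
E₀ = V₀·N(d₁) − D·e^(−rT)·N(d₂)
   = 514.2238·0.936427 − 217.2889·0.876441·0.720192 = 344.378890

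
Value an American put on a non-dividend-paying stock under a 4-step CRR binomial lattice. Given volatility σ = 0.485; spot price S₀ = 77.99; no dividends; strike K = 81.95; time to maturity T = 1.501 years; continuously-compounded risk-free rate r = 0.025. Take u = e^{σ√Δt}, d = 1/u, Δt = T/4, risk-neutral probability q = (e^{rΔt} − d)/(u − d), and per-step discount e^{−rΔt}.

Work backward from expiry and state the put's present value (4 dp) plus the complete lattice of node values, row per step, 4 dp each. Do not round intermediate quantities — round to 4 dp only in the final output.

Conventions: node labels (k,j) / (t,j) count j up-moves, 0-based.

Δt=0.37525, u=1.34595, d=0.74297, q=0.44190, disc=e^(-rΔt)=0.99066
k=4 terminal: V=max(K-S,0) → 58.1858 38.8992 3.9600 0.0000 0.0000
k=3: j=0 S=31.9855 intr=49.9645 cont=49.1993 V=49.9645[EX]; j=1 S=57.9442 intr=24.0058 cont=23.2406 V=24.0058[EX]; j=2 S=104.9706 intr=0.0000 cont=2.1894 V=2.1894[hold]; j=3 S=190.1626 intr=0.0000 cont=0.0000 V=0.0000[hold]
k=2: j=0 S=43.0508 intr=38.8992 cont=38.1340 V=38.8992[EX]; j=1 S=77.9900 intr=3.9600 cont=14.2310 V=14.2310[hold]; j=2 S=141.2851 intr=0.0000 cont=1.2105 V=1.2105[hold]
k=1: j=0 S=57.9442 intr=24.0058 cont=27.7369 V=27.7369[hold]; j=1 S=104.9706 intr=0.0000 cont=8.3981 V=8.3981[hold]
k=0: j=0 S=77.9900 intr=3.9600 cont=19.0120 V=19.0120[hold]

price = 19.0120
tree:
19.0120
27.7369 8.3981
38.8992 14.2310 1.2105
49.9645 24.0058 2.1894 0.0000
58.1858 38.8992 3.9600 0.0000 0.0000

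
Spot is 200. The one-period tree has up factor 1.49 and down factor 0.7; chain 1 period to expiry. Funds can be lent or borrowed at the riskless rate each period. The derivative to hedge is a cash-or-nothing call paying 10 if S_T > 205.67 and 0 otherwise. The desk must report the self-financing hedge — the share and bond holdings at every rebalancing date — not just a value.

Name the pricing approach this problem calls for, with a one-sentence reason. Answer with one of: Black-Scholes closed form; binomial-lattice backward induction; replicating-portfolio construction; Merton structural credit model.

framework: replicating-portfolio construction

Key observation: the task asks for the hedge itself — share and bond holdings at every node of the 1-period tree on spot 200 with factors 1.49/0.7 — which is exactly what the replicating-portfolio construction produces.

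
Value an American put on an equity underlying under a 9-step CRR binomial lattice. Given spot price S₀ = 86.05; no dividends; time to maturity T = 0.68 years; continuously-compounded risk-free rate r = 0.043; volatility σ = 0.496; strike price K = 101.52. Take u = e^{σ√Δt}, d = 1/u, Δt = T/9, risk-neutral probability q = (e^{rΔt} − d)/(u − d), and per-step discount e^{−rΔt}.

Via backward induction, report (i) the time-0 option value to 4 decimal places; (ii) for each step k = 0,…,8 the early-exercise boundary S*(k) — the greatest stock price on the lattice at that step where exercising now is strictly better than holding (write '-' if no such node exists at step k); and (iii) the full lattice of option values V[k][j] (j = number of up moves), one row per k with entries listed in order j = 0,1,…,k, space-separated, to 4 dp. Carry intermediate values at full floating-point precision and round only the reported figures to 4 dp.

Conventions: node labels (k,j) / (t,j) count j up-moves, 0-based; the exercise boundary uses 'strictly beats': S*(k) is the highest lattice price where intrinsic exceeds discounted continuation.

price = 22.5522
boundary = - - - 57.1635 49.8780 57.1635 65.5133 75.0828 86.0500
tree:
22.5522
29.1252 15.5239
36.5134 21.2511 9.3718
44.3565 28.1923 13.8115 4.5847
51.6420 36.0801 19.7659 7.3995 1.5404
57.9991 44.3565 27.2827 11.6872 2.7651 0.2128
63.5459 51.6420 36.0067 17.9364 4.9387 0.4089 0.0000
68.3858 57.9991 44.3565 26.4372 8.7703 0.7857 0.0000 0.0000
72.6088 63.5459 51.6420 36.0067 15.4700 1.5097 0.0000 0.0000 0.0000
76.2936 68.3858 57.9991 44.3565 26.4372 2.9008 0.0000 0.0000 0.0000 0.0000

Δt=0.07556  u=1.14607  d=0.87255  q=0.47787  discount=0.99676
step 9 (expiry): payoffs max(K−S,0) = 76.2936 68.3858 57.9991 44.3565 26.4372 2.9008 0.0000 0.0000 0.0000 0.0000
step 8: (k=8,j=0): S=28.9112, K−S=72.6088, hold=72.2795 ⇒ V=72.6088 exercise | (k=8,j=1): S=37.9741, K−S=63.5459, hold=63.2166 ⇒ V=63.5459 exercise | (k=8,j=2): S=49.8780, K−S=51.6420, hold=51.3128 ⇒ V=51.6420 exercise | (k=8,j=3): S=65.5133, K−S=36.0067, hold=35.6774 ⇒ V=36.0067 exercise | (k=8,j=4): S=86.0500, K−S=15.4700, hold=15.1407 ⇒ V=15.4700 exercise | (k=8,j=5): S=113.0243, K−S=0.0000, hold=1.5097 ⇒ V=1.5097 continue | (k=8,j=6): S=148.4544, K−S=0.0000, hold=0.0000 ⇒ V=0.0000 continue | (k=8,j=7): S=194.9909, K−S=0.0000, hold=0.0000 ⇒ V=0.0000 continue | (k=8,j=8): S=256.1152, K−S=0.0000, hold=0.0000 ⇒ V=0.0000 continue  boundary S*=86.0500
step 7: (k=7,j=0): S=33.1342, K−S=68.3858, hold=68.0565 ⇒ V=68.3858 exercise | (k=7,j=1): S=43.5209, K−S=57.9991, hold=57.6698 ⇒ V=57.9991 exercise | (k=7,j=2): S=57.1635, K−S=44.3565, hold=44.0272 ⇒ V=44.3565 exercise | (k=7,j=3): S=75.0828, K−S=26.4372, hold=26.1079 ⇒ V=26.4372 exercise | (k=7,j=4): S=98.6192, K−S=2.9008, hold=8.7703 ⇒ V=8.7703 continue | (k=7,j=5): S=129.5336, K−S=0.0000, hold=0.7857 ⇒ V=0.7857 continue | (k=7,j=6): S=170.1389, K−S=0.0000, hold=0.0000 ⇒ V=0.0000 continue | (k=7,j=7): S=223.4729, K−S=0.0000, hold=0.0000 ⇒ V=0.0000 continue  boundary S*=75.0828
step 6: (k=6,j=0): S=37.9741, K−S=63.5459, hold=63.2166 ⇒ V=63.5459 exercise | (k=6,j=1): S=49.8780, K−S=51.6420, hold=51.3128 ⇒ V=51.6420 exercise | (k=6,j=2): S=65.5133, K−S=36.0067, hold=35.6774 ⇒ V=36.0067 exercise | (k=6,j=3): S=86.0500, K−S=15.4700, hold=17.9364 ⇒ V=17.9364 continue | (k=6,j=4): S=113.0243, K−S=0.0000, hold=4.9387 ⇒ V=4.9387 continue | (k=6,j=5): S=148.4544, K−S=0.0000, hold=0.4089 ⇒ V=0.4089 continue | (k=6,j=6): S=194.9909, K−S=0.0000, hold=0.0000 ⇒ V=0.0000 continue  boundary S*=65.5133
step 5: (k=5,j=0): S=43.5209, K−S=57.9991, hold=57.6698 ⇒ V=57.9991 exercise | (k=5,j=1): S=57.1635, K−S=44.3565, hold=44.0272 ⇒ V=44.3565 exercise | (k=5,j=2): S=75.0828, K−S=26.4372, hold=27.2827 ⇒ V=27.2827 continue | (k=5,j=3): S=98.6192, K−S=2.9008, hold=11.6872 ⇒ V=11.6872 continue | (k=5,j=4): S=129.5336, K−S=0.0000, hold=2.7651 ⇒ V=2.7651 continue | (k=5,j=5): S=170.1389, K−S=0.0000, hold=0.2128 ⇒ V=0.2128 continue  boundary S*=57.1635
step 4: (k=4,j=0): S=49.8780, K−S=51.6420, hold=51.3128 ⇒ V=51.6420 exercise | (k=4,j=1): S=65.5133, K−S=36.0067, hold=36.0801 ⇒ V=36.0801 continue | (k=4,j=2): S=86.0500, K−S=15.4700, hold=19.7659 ⇒ V=19.7659 continue | (k=4,j=3): S=113.0243, K−S=0.0000, hold=7.3995 ⇒ V=7.3995 continue | (k=4,j=4): S=148.4544, K−S=0.0000, hold=1.5404 ⇒ V=1.5404 continue  boundary S*=49.8780
step 3: (k=3,j=0): S=57.1635, K−S=44.3565, hold=44.0621 ⇒ V=44.3565 exercise | (k=3,j=1): S=75.0828, K−S=26.4372, hold=28.1923 ⇒ V=28.1923 continue | (k=3,j=2): S=98.6192, K−S=2.9008, hold=13.8115 ⇒ V=13.8115 continue | (k=3,j=3): S=129.5336, K−S=0.0000, hold=4.5847 ⇒ V=4.5847 continue  boundary S*=57.1635
step 2: (k=2,j=0): S=65.5133, K−S=36.0067, hold=36.5134 ⇒ V=36.5134 continue | (k=2,j=1): S=86.0500, K−S=15.4700, hold=21.2511 ⇒ V=21.2511 continue | (k=2,j=2): S=113.0243, K−S=0.0000, hold=9.3718 ⇒ V=9.3718 continue  boundary S*=-
step 1: (k=1,j=0): S=75.0828, K−S=26.4372, hold=29.1252 ⇒ V=29.1252 continue | (k=1,j=1): S=98.6192, K−S=2.9008, hold=15.5239 ⇒ V=15.5239 continue  boundary S*=-
step 0: (k=0,j=0): S=86.0500, K−S=15.4700, hold=22.5522 ⇒ V=22.5522 continue  boundary S*=-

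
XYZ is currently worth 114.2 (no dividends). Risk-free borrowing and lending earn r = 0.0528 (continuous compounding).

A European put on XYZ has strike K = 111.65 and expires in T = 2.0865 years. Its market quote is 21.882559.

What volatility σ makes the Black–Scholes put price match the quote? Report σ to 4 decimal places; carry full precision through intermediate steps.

sigma = 0.4700

At σ = 0.4700 the Black–Scholes value reproduces the quote:
σ√T = 0.47·√2.0865 = 0.678902
d₁ = (ln(S/K) + (r+σ²/2)T) / (σ√T) = (ln(114.2/111.65) + (0.0528+0.47²/2)·2.0865) / 0.678902 = (0.022582 + 0.340621) / 0.678902 = 0.534987
d₂ = d₁ − σ√T = 0.534987 − 0.678902 = -0.143915
e^{−rT} = 0.895684
N(−d₁) = 0.296330,  N(−d₂) = 0.557216
V = K·e^{−rT}·N(−d₂) − S·N(−d₁) = 55.723394 − 33.840836 = 21.882559 (the observed quote) — the price is monotone increasing in volatility, hence this σ is the only solution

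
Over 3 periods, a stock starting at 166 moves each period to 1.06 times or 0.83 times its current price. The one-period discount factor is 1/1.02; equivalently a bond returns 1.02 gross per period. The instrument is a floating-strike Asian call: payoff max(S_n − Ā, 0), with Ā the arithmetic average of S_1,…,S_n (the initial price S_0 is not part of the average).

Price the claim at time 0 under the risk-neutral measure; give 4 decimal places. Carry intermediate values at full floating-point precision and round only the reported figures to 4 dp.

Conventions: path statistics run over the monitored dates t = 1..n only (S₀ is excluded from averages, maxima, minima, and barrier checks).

price = 6.7943

Risk-neutral up-probability p* = (R−d)/(u−d) = (1.02−0.83)/(1.06−0.83) = 0.8261; the claim prices as the p*-weighted sum of path payoffs discounted by R^3.
Enumerate all 2^3 = 8 price paths (U = up ×1.06, D = down ×0.83); each path with k up-moves has probability p*^k·(1−p*)^(3−k).
DDD: Ā=115.6847, payoff=0.0000, prob=0.005260
UDD: Ā=147.7419, payoff=0.0000, prob=0.024986
DUD: Ā=135.0152, payoff=0.0000, prob=0.024986
UUD: Ā=172.4291, payoff=0.0000, prob=0.118682
DDU: Ā=124.4521, payoff=0.0000, prob=0.024986
UDU: Ā=158.9388, payoff=0.0000, prob=0.118682
DUU: Ā=146.2121, payoff=8.5975, prob=0.118682
UUU: Ā=186.7288, payoff=10.9799, prob=0.563738
Price = Σ prob·payoff / R^3 = 7.210151 / 1.061208 = 6.7943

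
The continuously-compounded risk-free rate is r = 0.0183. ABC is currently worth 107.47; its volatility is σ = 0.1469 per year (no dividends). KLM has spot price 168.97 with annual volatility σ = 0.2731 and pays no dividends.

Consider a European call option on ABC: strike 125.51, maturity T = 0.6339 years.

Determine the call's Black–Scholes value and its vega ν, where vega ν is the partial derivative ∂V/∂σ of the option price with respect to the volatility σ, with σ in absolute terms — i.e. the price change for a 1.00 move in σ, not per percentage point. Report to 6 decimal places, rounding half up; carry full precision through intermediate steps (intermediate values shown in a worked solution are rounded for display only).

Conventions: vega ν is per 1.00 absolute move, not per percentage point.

σ√T = 0.1469·√0.6339 = 0.116959
d₁ = (ln(S/K) + (r+σ²/2)T) / (σ√T) = (ln(107.47/125.51) + (0.0183+0.1469²/2)·0.6339) / 0.116959 = (-0.155174 + 0.018440) / 0.116959 = -1.169077
d₂ = d₁ − σ√T = -1.169077 − 0.116959 = -1.286036
e^{−rT} = 0.988467
N(d₁) = 0.121186,  N(d₂) = 0.099215
Call price V = S·N(d₁) − K·e^{−rT}·N(d₂) = 13.023881 − 12.308885 = 0.714997
φ(d₁) = (1/√(2π))·e^{−d₁²/2} = 0.201431
ν = S·φ(d₁)·√T = 17.235480

price = 0.714997
ν = 17.235480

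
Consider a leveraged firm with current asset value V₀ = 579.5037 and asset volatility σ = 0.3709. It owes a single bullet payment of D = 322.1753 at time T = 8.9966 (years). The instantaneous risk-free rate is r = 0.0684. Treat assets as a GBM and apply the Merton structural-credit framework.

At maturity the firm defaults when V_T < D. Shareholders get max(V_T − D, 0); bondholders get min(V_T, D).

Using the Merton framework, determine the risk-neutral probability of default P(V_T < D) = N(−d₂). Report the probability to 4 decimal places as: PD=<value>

Work the structural quantities from V₀ = 579.5037 against face 322.1753:
d₁ = [ln(V₀/D) + (r + σ²/2)T] / (σ√T)
   = [ln(579.5037/322.1753) + (0.0684 + 0.5·0.3709²)·8.9966] / (0.3709·√8.9966)
   = [0.587076 + 1.234184] / 1.112490 = 1.637103
d₂ = d₁ − σ√T = 1.637103 − 1.112490 = 0.524613
risk-neutral PD = N(−d₂) = N(-0.524613) = 0.299926

PD=0.2999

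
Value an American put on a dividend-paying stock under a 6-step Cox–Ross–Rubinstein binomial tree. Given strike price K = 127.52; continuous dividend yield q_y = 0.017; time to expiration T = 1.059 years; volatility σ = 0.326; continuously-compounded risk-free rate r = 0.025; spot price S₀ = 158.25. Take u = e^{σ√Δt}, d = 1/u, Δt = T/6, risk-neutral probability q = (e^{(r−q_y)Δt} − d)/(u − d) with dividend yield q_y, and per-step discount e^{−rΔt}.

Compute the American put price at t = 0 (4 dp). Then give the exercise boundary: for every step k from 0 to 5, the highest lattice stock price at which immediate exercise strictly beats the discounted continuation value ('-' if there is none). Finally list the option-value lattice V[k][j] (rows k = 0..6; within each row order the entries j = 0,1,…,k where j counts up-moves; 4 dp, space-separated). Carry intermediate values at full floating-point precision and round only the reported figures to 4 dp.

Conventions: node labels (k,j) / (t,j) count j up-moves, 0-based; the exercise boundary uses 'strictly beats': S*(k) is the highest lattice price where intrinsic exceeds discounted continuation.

price = 7.2494
boundary = - - - - 91.5002 104.9306
tree:
7.2494
11.2920 2.7762
17.1850 4.7783 0.5532
25.3833 8.1369 1.0503 0.0000
36.0198 13.6732 1.9940 0.0000 0.0000
47.7313 22.5894 3.7858 0.0000 0.0000 0.0000
57.9438 36.0198 7.1875 0.0000 0.0000 0.0000 0.0000

Δt=0.17650  u=1.14678  d=0.87201  q=0.47096  discount=0.99560
step 6 (expiry): payoffs max(K−S,0) = 57.9438 36.0198 7.1875 0.0000 0.0000 0.0000 0.0000
step 5: (k=5,j=0): S=79.7887, K−S=47.7313, hold=47.4089 ⇒ V=47.7313 exercise | (k=5,j=1): S=104.9306, K−S=22.5894, hold=22.3423 ⇒ V=22.5894 exercise | (k=5,j=2): S=137.9950, K−S=0.0000, hold=3.7858 ⇒ V=3.7858 continue | (k=5,j=3): S=181.4781, K−S=0.0000, hold=0.0000 ⇒ V=0.0000 continue | (k=5,j=4): S=238.6630, K−S=0.0000, hold=0.0000 ⇒ V=0.0000 continue | (k=5,j=5): S=313.8672, K−S=0.0000, hold=0.0000 ⇒ V=0.0000 continue  boundary S*=104.9306
step 4: (k=4,j=0): S=91.5002, K−S=36.0198, hold=35.7325 ⇒ V=36.0198 exercise | (k=4,j=1): S=120.3325, K−S=7.1875, hold=13.6732 ⇒ V=13.6732 continue | (k=4,j=2): S=158.2500, K−S=0.0000, hold=1.9940 ⇒ V=1.9940 continue | (k=4,j=3): S=208.1156, K−S=0.0000, hold=0.0000 ⇒ V=0.0000 continue | (k=4,j=4): S=273.6942, K−S=0.0000, hold=0.0000 ⇒ V=0.0000 continue  boundary S*=91.5002
step 3: (k=3,j=0): S=104.9306, K−S=22.5894, hold=25.3833 ⇒ V=25.3833 continue | (k=3,j=1): S=137.9950, K−S=0.0000, hold=8.1369 ⇒ V=8.1369 continue | (k=3,j=2): S=181.4781, K−S=0.0000, hold=1.0503 ⇒ V=1.0503 continue | (k=3,j=3): S=238.6630, K−S=0.0000, hold=0.0000 ⇒ V=0.0000 continue  boundary S*=-
step 2: (k=2,j=0): S=120.3325, K−S=7.1875, hold=17.1850 ⇒ V=17.1850 continue | (k=2,j=1): S=158.2500, K−S=0.0000, hold=4.7783 ⇒ V=4.7783 continue | (k=2,j=2): S=208.1156, K−S=0.0000, hold=0.5532 ⇒ V=0.5532 continue  boundary S*=-
step 1: (k=1,j=0): S=137.9950, K−S=0.0000, hold=11.2920 ⇒ V=11.2920 continue | (k=1,j=1): S=181.4781, K−S=0.0000, hold=2.7762 ⇒ V=2.7762 continue  boundary S*=-
step 0: (k=0,j=0): S=158.2500, K−S=0.0000, hold=7.2494 ⇒ V=7.2494 continue  boundary S*=-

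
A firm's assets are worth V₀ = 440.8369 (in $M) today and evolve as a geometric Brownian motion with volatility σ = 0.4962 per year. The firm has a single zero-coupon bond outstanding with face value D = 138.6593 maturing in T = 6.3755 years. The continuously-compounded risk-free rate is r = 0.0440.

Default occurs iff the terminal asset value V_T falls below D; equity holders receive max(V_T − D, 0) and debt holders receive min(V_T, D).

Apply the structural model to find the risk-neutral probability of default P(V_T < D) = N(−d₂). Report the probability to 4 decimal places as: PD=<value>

Work the structural quantities from V₀ = 440.8369 against face 138.6593:
d₁ = [ln(V₀/D) + (r + σ²/2)T] / (σ√T)
   = [ln(440.8369/138.6593) + (0.0440 + 0.5·0.4962²)·6.3755] / (0.4962·√6.3755)
   = [1.156655 + 1.065392] / 1.252893 = 1.773533
d₂ = d₁ − σ√T = 1.773533 − 1.252893 = 0.520641
risk-neutral PD = N(−d₂) = N(-0.520641) = 0.301309

PD=0.3013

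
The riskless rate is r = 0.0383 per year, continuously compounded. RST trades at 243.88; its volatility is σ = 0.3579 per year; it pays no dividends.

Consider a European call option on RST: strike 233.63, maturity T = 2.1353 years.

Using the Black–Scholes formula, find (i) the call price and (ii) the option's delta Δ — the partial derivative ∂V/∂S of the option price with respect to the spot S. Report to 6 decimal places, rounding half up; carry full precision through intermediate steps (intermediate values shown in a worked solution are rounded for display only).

price = 62.966125
Δ = 0.691452

σ√T = 0.3579·√2.1353 = 0.522987
d₁ = (ln(S/K) + (r+σ²/2)T) / (σ√T) = (ln(243.88/233.63) + (0.0383+0.3579²/2)·2.1353) / 0.522987 = (0.042938 + 0.218540) / 0.522987 = 0.499969
d₂ = d₁ − σ√T = 0.499969 − 0.522987 = -0.023018
e^{−rT} = 0.921473
N(d₁) = 0.691452,  N(d₂) = 0.490818
Call price V = S·N(d₁) − K·e^{−rT}·N(d₂) = 168.631211 − 105.665085 = 62.966125
Δ = N(d₁) = 0.691452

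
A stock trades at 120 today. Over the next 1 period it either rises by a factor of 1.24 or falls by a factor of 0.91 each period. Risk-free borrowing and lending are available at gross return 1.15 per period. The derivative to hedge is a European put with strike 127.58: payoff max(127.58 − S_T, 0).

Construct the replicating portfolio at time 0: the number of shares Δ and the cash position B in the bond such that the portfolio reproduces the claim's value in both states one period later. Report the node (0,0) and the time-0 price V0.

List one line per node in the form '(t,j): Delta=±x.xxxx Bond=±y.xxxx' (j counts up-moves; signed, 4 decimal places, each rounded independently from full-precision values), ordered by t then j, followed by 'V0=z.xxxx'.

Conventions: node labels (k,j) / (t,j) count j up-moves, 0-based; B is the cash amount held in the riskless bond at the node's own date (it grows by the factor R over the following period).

No-arbitrage ⇒ martingale measure with p* = (R−d)/(u−d) = 0.7273.
At maturity the claim pays: V(1,0)=18.3800, V(1,1)=0.0000
(0,0): S=120.0000. Δ = (V_up−V_dn)/(S_up−S_dn) = (0.0000−18.3800)/(148.8000−109.2000) = -0.4641. V = [p*·0.0000 + (1−p*)·18.3800]/1.15 = 4.3589. B = V − Δ·S = 60.0559.
As a check, the time-0 holding Δ(0,0)·S0 + B(0,0) comes to 4.3589 — exactly V0.

(0,0): Delta=-0.4641 Bond=60.0559
V0=4.3589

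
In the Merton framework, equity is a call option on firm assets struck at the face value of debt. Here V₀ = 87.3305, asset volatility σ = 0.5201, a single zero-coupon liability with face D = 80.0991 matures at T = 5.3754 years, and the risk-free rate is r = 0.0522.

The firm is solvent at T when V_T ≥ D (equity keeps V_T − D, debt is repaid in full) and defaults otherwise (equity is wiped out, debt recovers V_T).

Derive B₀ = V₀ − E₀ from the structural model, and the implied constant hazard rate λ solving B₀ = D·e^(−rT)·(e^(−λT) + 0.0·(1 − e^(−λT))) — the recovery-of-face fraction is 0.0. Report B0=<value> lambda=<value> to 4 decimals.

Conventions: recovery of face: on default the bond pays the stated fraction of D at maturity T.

Equity is a call on the firm's assets struck at D = 80.0991:
d₁ = [ln(V₀/D) + (r + σ²/2)T] / (σ√T)
   = [ln(87.3305/80.0991) + (0.0522 + 0.5·0.5201²)·5.3754] / (0.5201·√5.3754)
   = [0.086435 + 1.007630] / 1.205847 = 0.907300
d₂ = d₁ − σ√T = 0.907300 − 1.205847 = -0.298547
N(d₁) = 0.817876,  N(d₂) = 0.382643,  e^(−rT) = 0.755334
E₀ = V₀·N(d₁) − D·e^(−rT)·N(d₂)
   = 87.3305·0.817876 − 80.0991·0.755334·0.382643 = 48.275035
B₀ = V₀ − E₀ = 87.3305 − 48.275035 = 39.055465
e^(−λT) = (B₀·e^(rT)/D − 0)/(1 − 0) = (39.0555·1.323918/80.0991 − 0)/1 = 0.64552908
λ = −ln(0.64552908)/5.3754 = 0.081424

B0=39.0555 lambda=0.0814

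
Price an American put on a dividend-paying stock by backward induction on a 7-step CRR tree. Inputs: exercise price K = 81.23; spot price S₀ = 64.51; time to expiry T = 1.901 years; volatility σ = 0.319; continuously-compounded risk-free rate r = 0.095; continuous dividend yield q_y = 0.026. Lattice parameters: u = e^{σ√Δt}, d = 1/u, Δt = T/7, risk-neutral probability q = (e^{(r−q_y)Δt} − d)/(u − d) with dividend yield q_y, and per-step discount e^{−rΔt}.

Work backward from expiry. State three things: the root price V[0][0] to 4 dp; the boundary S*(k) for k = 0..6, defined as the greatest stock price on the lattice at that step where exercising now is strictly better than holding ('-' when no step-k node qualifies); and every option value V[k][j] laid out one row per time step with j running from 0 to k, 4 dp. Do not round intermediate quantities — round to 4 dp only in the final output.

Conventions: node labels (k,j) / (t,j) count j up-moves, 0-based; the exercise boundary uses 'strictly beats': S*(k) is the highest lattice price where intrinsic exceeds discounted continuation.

Δt=0.27157, u=1.18086, d=0.84684, q=0.51517, disc=e^(-rΔt)=0.97453
k=7 terminal: V=max(K-S,0) → 61.0811 53.1340 42.0525 26.6001 5.0530 0.0000 0.0000 0.0000
k=6: j=0 S=23.7929 intr=57.4371 cont=55.5356 V=57.4371[EX]; j=1 S=33.1773 intr=48.0527 cont=46.2173 V=48.0527[EX]; j=2 S=46.2630 intr=34.9670 cont=33.2236 V=34.9670[EX]; j=3 S=64.5100 intr=16.7200 cont=15.1050 V=16.7200[EX]; j=4 S=89.9540 intr=0.0000 cont=2.3875 V=2.3875[hold]; j=5 S=125.4335 intr=0.0000 cont=0.0000 V=0.0000[hold]; j=6 S=174.9069 intr=0.0000 cont=0.0000 V=0.0000[hold]  S*(6)=64.5100
k=5: j=0 S=28.0960 intr=53.1340 cont=51.2629 V=53.1340[EX]; j=1 S=39.1775 intr=42.0525 cont=40.2592 V=42.0525[EX]; j=2 S=54.6299 intr=26.6001 cont=24.9156 V=26.6001[EX]; j=3 S=76.1770 intr=5.0530 cont=9.0986 V=9.0986[hold]; j=4 S=106.2226 intr=0.0000 cont=1.1281 V=1.1281[hold]; j=5 S=148.1188 intr=0.0000 cont=0.0000 V=0.0000[hold]  S*(5)=54.6299
k=4: j=0 S=33.1773 intr=48.0527 cont=46.2173 V=48.0527[EX]; j=1 S=46.2630 intr=34.9670 cont=33.2236 V=34.9670[EX]; j=2 S=64.5100 intr=16.7200 cont=17.1361 V=17.1361[hold]; j=3 S=89.9540 intr=0.0000 cont=4.8653 V=4.8653[hold]; j=4 S=125.4335 intr=0.0000 cont=0.5330 V=0.5330[hold]  S*(4)=46.2630
k=3: j=0 S=39.1775 intr=42.0525 cont=40.2592 V=42.0525[EX]; j=1 S=54.6299 intr=26.6001 cont=25.1245 V=26.6001[EX]; j=2 S=76.1770 intr=5.0530 cont=10.5391 V=10.5391[hold]; j=3 S=106.2226 intr=0.0000 cont=2.5664 V=2.5664[hold]  S*(3)=54.6299
k=2: j=0 S=46.2630 intr=34.9670 cont=33.2236 V=34.9670[EX]; j=1 S=64.5100 intr=16.7200 cont=17.8593 V=17.8593[hold]; j=2 S=89.9540 intr=0.0000 cont=6.2680 V=6.2680[hold]  S*(2)=46.2630
k=1: j=0 S=54.6299 intr=26.6001 cont=25.4876 V=26.6001[EX]; j=1 S=76.1770 intr=5.0530 cont=11.5851 V=11.5851[hold]  S*(1)=54.6299
k=0: j=0 S=64.5100 intr=16.7200 cont=18.3844 V=18.3844[hold]  S*(0)=-

price = 18.3844
boundary = - 54.6299 46.2630 54.6299 46.2630 54.6299 64.5100
tree:
18.3844
26.6001 11.5851
34.9670 17.8593 6.2680
42.0525 26.6001 10.5391 2.5664
48.0527 34.9670 17.1361 4.8653 0.5330
53.1340 42.0525 26.6001 9.0986 1.1281 0.0000
57.4371 48.0527 34.9670 16.7200 2.3875 0.0000 0.0000
61.0811 53.1340 42.0525 26.6001 5.0530 0.0000 0.0000 0.0000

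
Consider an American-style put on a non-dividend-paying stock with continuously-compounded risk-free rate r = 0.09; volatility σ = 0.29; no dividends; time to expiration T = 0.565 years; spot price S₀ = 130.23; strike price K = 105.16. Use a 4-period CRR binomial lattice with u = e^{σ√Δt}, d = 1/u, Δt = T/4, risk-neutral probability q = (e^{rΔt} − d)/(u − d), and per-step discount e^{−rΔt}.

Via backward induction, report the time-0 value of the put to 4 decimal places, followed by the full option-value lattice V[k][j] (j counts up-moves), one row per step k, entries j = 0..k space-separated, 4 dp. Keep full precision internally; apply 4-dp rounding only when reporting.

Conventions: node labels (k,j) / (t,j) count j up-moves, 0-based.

price = 1.1828
tree:
1.1828
2.5071 0.0433
5.3121 0.0936 0.0000
11.2508 0.2022 0.0000 0.0000
20.9481 0.4369 0.0000 0.0000 0.0000

params: Δt=0.14125 u=1.11515 d=0.89674 q=0.53135 e^(-rΔt)=0.98737
t_4 payoffs: 20.9481 0.4369 0.0000 0.0000 0.0000
k=3: node(3,0) S=93.9092 payoff=11.2508 vs cont=9.9225 → 11.2508 [stop]  node(3,1) S=116.7822 payoff=0.0000 vs cont=0.2022 → 0.2022 [wait]  node(3,2) S=145.2263 payoff=0.0000 vs cont=0.0000 → 0.0000 [wait]  node(3,3) S=180.5985 payoff=0.0000 vs cont=0.0000 → 0.0000 [wait]
k=2: node(2,0) S=104.7231 payoff=0.4369 vs cont=5.3121 → 5.3121 [wait]  node(2,1) S=130.2300 payoff=0.0000 vs cont=0.0936 → 0.0936 [wait]  node(2,2) S=161.9496 payoff=0.0000 vs cont=0.0000 → 0.0000 [wait]
k=1: node(1,0) S=116.7822 payoff=0.0000 vs cont=2.5071 → 2.5071 [wait]  node(1,1) S=145.2263 payoff=0.0000 vs cont=0.0433 → 0.0433 [wait]
k=0: node(0,0) S=130.2300 payoff=0.0000 vs cont=1.1828 → 1.1828 [wait]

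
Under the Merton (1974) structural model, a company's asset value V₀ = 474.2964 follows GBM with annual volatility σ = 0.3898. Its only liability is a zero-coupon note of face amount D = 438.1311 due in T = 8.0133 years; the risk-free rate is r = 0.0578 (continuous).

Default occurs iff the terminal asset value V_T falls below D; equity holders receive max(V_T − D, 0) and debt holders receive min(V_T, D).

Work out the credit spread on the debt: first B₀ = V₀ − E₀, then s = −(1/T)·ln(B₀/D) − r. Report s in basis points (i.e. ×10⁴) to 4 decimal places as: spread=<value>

With assets at 474.2964 and a single debt payment of 438.1311 at 8.0133 years:
d₁ = [ln(V₀/D) + (r + σ²/2)T] / (σ√T)
   = [ln(474.2964/438.1311) + (0.0578 + 0.5·0.3898²)·8.0133] / (0.3898·√8.0133)
   = [0.079314 + 1.071955] / 1.103437 = 1.043349
d₂ = d₁ − σ√T = 1.043349 − 1.103437 = -0.060088
N(d₁) = 0.851607,  N(d₂) = 0.476043,  e^(−rT) = 0.629286
E₀ = V₀·N(d₁) − D·e^(−rT)·N(d₂)
   = 474.2964·0.851607 − 438.1311·0.629286·0.476043 = 272.664236
B₀ = V₀ − E₀ = 474.2964 − 272.664236 = 201.632164
spread = −(1/T)·ln(B₀/D) − r = −(1/8.0133)·ln(201.632164/438.1311) − 0.0578 = 0.03904813
in basis points: 0.03904813 × 10⁴ = 390.4813 bp

spread=390.4813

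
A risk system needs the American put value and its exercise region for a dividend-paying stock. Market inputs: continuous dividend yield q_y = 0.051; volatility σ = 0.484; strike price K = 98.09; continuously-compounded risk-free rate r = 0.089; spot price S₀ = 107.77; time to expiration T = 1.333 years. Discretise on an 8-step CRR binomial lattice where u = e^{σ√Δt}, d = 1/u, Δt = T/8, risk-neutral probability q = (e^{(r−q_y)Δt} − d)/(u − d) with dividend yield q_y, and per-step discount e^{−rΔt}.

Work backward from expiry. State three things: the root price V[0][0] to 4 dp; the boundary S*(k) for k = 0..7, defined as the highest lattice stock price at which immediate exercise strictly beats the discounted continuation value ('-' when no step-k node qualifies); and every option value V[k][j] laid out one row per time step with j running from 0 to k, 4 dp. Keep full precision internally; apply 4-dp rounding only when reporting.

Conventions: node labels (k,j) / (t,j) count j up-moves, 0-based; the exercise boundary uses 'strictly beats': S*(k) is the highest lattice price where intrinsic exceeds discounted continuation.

Δt=0.16662, u=1.21844, d=0.82072, q=0.46674, disc=e^(-rΔt)=0.98528
k=8 terminal: V=max(K-S,0) → 75.9040 65.1531 49.1923 25.4973 0.0000 0.0000 0.0000 0.0000 0.0000
k=7: j=0 S=27.0322 intr=71.0578 cont=69.8427 V=71.0578[EX]; j=1 S=40.1315 intr=57.9585 cont=56.8542 V=57.9585[EX]; j=2 S=59.5786 intr=38.5114 cont=37.5716 V=38.5114[EX]; j=3 S=88.4495 intr=9.6405 cont=13.3966 V=13.3966[hold]; j=4 S=131.3108 intr=0.0000 cont=0.0000 V=0.0000[hold]; j=5 S=194.9419 intr=0.0000 cont=0.0000 V=0.0000[hold]; j=6 S=289.4078 intr=0.0000 cont=0.0000 V=0.0000[hold]; j=7 S=429.6503 intr=0.0000 cont=0.0000 V=0.0000[hold]  S*(7)=59.5786
k=6: j=0 S=32.9369 intr=65.1531 cont=63.9879 V=65.1531[EX]; j=1 S=48.8977 intr=49.1923 cont=48.1622 V=49.1923[EX]; j=2 S=72.5927 intr=25.4973 cont=26.3950 V=26.3950[hold]; j=3 S=107.7700 intr=0.0000 cont=7.0387 V=7.0387[hold]; j=4 S=159.9937 intr=0.0000 cont=0.0000 V=0.0000[hold]; j=5 S=237.5241 intr=0.0000 cont=0.0000 V=0.0000[hold]; j=6 S=352.6246 intr=0.0000 cont=0.0000 V=0.0000[hold]  S*(6)=48.8977
k=5: j=0 S=40.1315 intr=57.9585 cont=56.8542 V=57.9585[EX]; j=1 S=59.5786 intr=38.5114 cont=37.9844 V=38.5114[EX]; j=2 S=88.4495 intr=9.6405 cont=17.1051 V=17.1051[hold]; j=3 S=131.3108 intr=0.0000 cont=3.6982 V=3.6982[hold]; j=4 S=194.9419 intr=0.0000 cont=0.0000 V=0.0000[hold]; j=5 S=289.4078 intr=0.0000 cont=0.0000 V=0.0000[hold]  S*(5)=59.5786
k=4: j=0 S=48.8977 intr=49.1923 cont=48.1622 V=49.1923[EX]; j=1 S=72.5927 intr=25.4973 cont=28.1004 V=28.1004[hold]; j=2 S=107.7700 intr=0.0000 cont=10.6879 V=10.6879[hold]; j=3 S=159.9937 intr=0.0000 cont=1.9431 V=1.9431[hold]; j=4 S=237.5241 intr=0.0000 cont=0.0000 V=0.0000[hold]  S*(4)=48.8977
k=3: j=0 S=59.5786 intr=38.5114 cont=38.7687 V=38.7687[hold]; j=1 S=88.4495 intr=9.6405 cont=19.6793 V=19.6793[hold]; j=2 S=131.3108 intr=0.0000 cont=6.5091 V=6.5091[hold]; j=3 S=194.9419 intr=0.0000 cont=1.0209 V=1.0209[hold]  S*(3)=-
k=2: j=0 S=72.5927 intr=25.4973 cont=29.4194 V=29.4194[hold]; j=1 S=107.7700 intr=0.0000 cont=13.3330 V=13.3330[hold]; j=2 S=159.9937 intr=0.0000 cont=3.8894 V=3.8894[hold]  S*(2)=-
k=1: j=0 S=88.4495 intr=9.6405 cont=21.5887 V=21.5887[hold]; j=1 S=131.3108 intr=0.0000 cont=8.7940 V=8.7940[hold]  S*(1)=-
k=0: j=0 S=107.7700 intr=0.0000 cont=15.3870 V=15.3870[hold]  S*(0)=-

price = 15.3870
boundary = - - - - 48.8977 59.5786 48.8977 59.5786
tree:
15.3870
21.5887 8.7940
29.4194 13.3330 3.8894
38.7687 19.6793 6.5091 1.0209
49.1923 28.1004 10.6879 1.9431 0.0000
57.9585 38.5114 17.1051 3.6982 0.0000 0.0000
65.1531 49.1923 26.3950 7.0387 0.0000 0.0000 0.0000
71.0578 57.9585 38.5114 13.3966 0.0000 0.0000 0.0000 0.0000
75.9040 65.1531 49.1923 25.4973 0.0000 0.0000 0.0000 0.0000 0.0000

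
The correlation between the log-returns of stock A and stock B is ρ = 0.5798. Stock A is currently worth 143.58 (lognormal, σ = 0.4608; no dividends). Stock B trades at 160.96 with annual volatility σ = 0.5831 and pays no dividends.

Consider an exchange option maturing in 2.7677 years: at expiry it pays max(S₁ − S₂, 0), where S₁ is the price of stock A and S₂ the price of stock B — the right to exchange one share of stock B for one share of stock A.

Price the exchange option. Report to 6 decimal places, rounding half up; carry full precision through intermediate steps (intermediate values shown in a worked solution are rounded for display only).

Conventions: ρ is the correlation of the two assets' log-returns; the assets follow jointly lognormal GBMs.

exchange price = 40.001128

σ_eff = √(σ₁² + σ₂² − 2ρσ₁σ₂) = √(0.4608² + 0.5831² − 2·0.5798·0.4608·0.5831) = 0.490680
d₁ = (ln(S₁/S₂) + (q₂ − q₁ + σ_eff²/2)T) / (σ_eff√T) = (ln(143.58/160.96) + (0.0 − 0.0 + 0.120383)·2.7677) / 0.816314 = 0.268182
d₂ = d₁ − σ_eff√T = 0.268182 − 0.816314 = -0.548132
N(d₁) = 0.605721,  N(d₂) = 0.291801
V = S₁·e^{−q₁T}·N(d₁) − S₂·e^{−q₂T}·N(d₂) = 86.969353 − 46.968224 = 40.001128
Key observation: the rate r is irrelevant here: denominating values in stock B turns the exchange into a ratio option on S₁/S₂, and discounting at r drops out.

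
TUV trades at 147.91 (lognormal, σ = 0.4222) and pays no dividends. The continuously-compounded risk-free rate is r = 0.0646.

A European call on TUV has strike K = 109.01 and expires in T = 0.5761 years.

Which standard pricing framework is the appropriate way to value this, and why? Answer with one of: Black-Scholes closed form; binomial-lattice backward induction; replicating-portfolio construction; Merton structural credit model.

Key observation: a European-exercise option on TUV struck at 109.01 — a GBM underlying with constant parameters — admits an analytic price: the data contain no early exercise, no discrete tree, no debt structure.

framework: Black-Scholes closed form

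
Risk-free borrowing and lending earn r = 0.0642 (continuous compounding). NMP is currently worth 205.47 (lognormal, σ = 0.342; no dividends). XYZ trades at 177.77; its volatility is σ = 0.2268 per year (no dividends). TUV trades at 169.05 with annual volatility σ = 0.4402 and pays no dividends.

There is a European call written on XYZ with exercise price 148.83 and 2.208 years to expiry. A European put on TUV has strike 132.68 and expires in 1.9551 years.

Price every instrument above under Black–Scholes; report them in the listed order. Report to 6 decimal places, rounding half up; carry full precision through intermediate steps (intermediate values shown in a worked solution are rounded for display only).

price(XYZ call K=148.83) = 53.262868
price(TUV put K=132.68) = 14.294321

[XYZ call K=148.83]
σ√T = 0.2268·√2.208 = 0.337010
d₁ = (ln(S/K) + (r+σ²/2)T) / (σ√T) = (ln(177.77/148.83) + (0.0642+0.2268²/2)·2.208) / 0.337010 = (0.177686 + 0.198541) / 0.337010 = 1.116369
d₂ = d₁ − σ√T = 1.116369 − 0.337010 = 0.779359
e^{−rT} = 0.867835
N(d₁) = 0.867868,  N(d₂) = 0.782116
price = S·N(d₁) − K·e^{−rT}·N(d₂) = 154.280868 − 101.018001 = 53.262868
[TUV put K=132.68]
σ√T = 0.4402·√1.9551 = 0.615509
d₁ = (ln(S/K) + (r+σ²/2)T) / (σ√T) = (ln(169.05/132.68) + (0.0642+0.4402²/2)·1.9551) / 0.615509 = (0.242254 + 0.314943) / 0.615509 = 0.905263
d₂ = d₁ − σ√T = 0.905263 − 0.615509 = 0.289754
e^{−rT} = 0.882040
N(−d₁) = 0.182663,  N(−d₂) = 0.386002
price = K·e^{−rT}·N(−d₂) − S·N(−d₁) = 45.173520 − 30.879199 = 14.294321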